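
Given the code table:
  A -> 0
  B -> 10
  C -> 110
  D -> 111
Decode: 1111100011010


Decoding:
111 -> D
110 -> C
0 -> A
0 -> A
110 -> C
10 -> B


Result: DCAACB


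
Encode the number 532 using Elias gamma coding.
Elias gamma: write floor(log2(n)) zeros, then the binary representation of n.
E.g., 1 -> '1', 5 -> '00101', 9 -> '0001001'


num_bits = floor(log2(532)) + 1 = 10
leading_zeros = num_bits - 1 = 9
binary(532) = 1000010100

Elias gamma(532) = '000000000' + '1000010100' = 0000000001000010100 (19 bits)


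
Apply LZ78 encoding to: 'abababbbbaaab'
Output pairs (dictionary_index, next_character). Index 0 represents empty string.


LZ78 encoding steps:
Dictionary: {0: ''}
Step 1: w='' (idx 0), next='a' -> output (0, 'a'), add 'a' as idx 1
Step 2: w='' (idx 0), next='b' -> output (0, 'b'), add 'b' as idx 2
Step 3: w='a' (idx 1), next='b' -> output (1, 'b'), add 'ab' as idx 3
Step 4: w='ab' (idx 3), next='b' -> output (3, 'b'), add 'abb' as idx 4
Step 5: w='b' (idx 2), next='b' -> output (2, 'b'), add 'bb' as idx 5
Step 6: w='a' (idx 1), next='a' -> output (1, 'a'), add 'aa' as idx 6
Step 7: w='ab' (idx 3), end of input -> output (3, '')


Encoded: [(0, 'a'), (0, 'b'), (1, 'b'), (3, 'b'), (2, 'b'), (1, 'a'), (3, '')]


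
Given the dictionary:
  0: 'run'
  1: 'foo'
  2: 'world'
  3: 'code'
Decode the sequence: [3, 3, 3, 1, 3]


Look up each index in the dictionary:
  3 -> 'code'
  3 -> 'code'
  3 -> 'code'
  1 -> 'foo'
  3 -> 'code'

Decoded: "code code code foo code"


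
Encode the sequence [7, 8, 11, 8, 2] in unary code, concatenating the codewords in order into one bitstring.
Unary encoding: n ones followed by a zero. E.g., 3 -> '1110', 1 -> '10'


Encode each number as n ones followed by a terminating 0:
  7 -> 11111110 (8 bits)
  8 -> 111111110 (9 bits)
  11 -> 111111111110 (12 bits)
  8 -> 111111110 (9 bits)
  2 -> 110 (3 bits)
Total length = 8 + 9 + 12 + 9 + 3 = 41 bits.

Unary([7, 8, 11, 8, 2]) = 11111110111111110111111111110111111110110 (41 bits)


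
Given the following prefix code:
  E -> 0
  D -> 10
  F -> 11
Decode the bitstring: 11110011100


Decoding step by step:
Bits 11 -> F
Bits 11 -> F
Bits 0 -> E
Bits 0 -> E
Bits 11 -> F
Bits 10 -> D
Bits 0 -> E


Decoded message: FFEEFDE


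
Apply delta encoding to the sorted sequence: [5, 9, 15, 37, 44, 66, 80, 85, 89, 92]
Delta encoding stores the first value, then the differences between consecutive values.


First value: 5
Deltas:
  9 - 5 = 4
  15 - 9 = 6
  37 - 15 = 22
  44 - 37 = 7
  66 - 44 = 22
  80 - 66 = 14
  85 - 80 = 5
  89 - 85 = 4
  92 - 89 = 3


Delta encoded: [5, 4, 6, 22, 7, 22, 14, 5, 4, 3]


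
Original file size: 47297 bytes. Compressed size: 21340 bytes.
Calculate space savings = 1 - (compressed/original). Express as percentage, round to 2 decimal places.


ratio = compressed/original = 21340/47297 = 0.451191
savings = 1 - ratio = 1 - 0.451191 = 0.548809
as a percentage: 0.548809 * 100 = 54.88%

Space savings = 1 - 21340/47297 = 54.88%


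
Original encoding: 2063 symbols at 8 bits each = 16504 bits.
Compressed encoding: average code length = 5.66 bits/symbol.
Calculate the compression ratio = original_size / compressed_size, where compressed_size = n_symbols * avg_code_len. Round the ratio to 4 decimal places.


original_size = n_symbols * orig_bits = 2063 * 8 = 16504 bits
compressed_size = n_symbols * avg_code_len = 2063 * 5.66 = 11676.58 bits
ratio = original_size / compressed_size = 16504 / 11676.58 = 1.4134

Compression ratio = 1.4134


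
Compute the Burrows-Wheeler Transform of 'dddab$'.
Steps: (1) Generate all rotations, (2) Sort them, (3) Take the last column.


Rotations (sorted):
  0: $dddab -> last char: b
  1: ab$ddd -> last char: d
  2: b$ddda -> last char: a
  3: dab$dd -> last char: d
  4: ddab$d -> last char: d
  5: dddab$ -> last char: $


BWT = bdadd$


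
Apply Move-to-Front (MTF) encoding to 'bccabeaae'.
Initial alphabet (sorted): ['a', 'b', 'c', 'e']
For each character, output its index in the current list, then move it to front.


MTF encoding:
'b': index 1 in ['a', 'b', 'c', 'e'] -> ['b', 'a', 'c', 'e']
'c': index 2 in ['b', 'a', 'c', 'e'] -> ['c', 'b', 'a', 'e']
'c': index 0 in ['c', 'b', 'a', 'e'] -> ['c', 'b', 'a', 'e']
'a': index 2 in ['c', 'b', 'a', 'e'] -> ['a', 'c', 'b', 'e']
'b': index 2 in ['a', 'c', 'b', 'e'] -> ['b', 'a', 'c', 'e']
'e': index 3 in ['b', 'a', 'c', 'e'] -> ['e', 'b', 'a', 'c']
'a': index 2 in ['e', 'b', 'a', 'c'] -> ['a', 'e', 'b', 'c']
'a': index 0 in ['a', 'e', 'b', 'c'] -> ['a', 'e', 'b', 'c']
'e': index 1 in ['a', 'e', 'b', 'c'] -> ['e', 'a', 'b', 'c']


Output: [1, 2, 0, 2, 2, 3, 2, 0, 1]


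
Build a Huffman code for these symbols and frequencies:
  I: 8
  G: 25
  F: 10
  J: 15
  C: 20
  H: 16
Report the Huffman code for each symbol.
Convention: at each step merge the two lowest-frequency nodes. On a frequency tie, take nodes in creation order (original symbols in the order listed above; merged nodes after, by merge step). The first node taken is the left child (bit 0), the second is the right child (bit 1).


Huffman tree construction:
Step 1: Merge I(8) + F(10) = 18
Step 2: Merge J(15) + H(16) = 31
Step 3: Merge (I+F)(18) + C(20) = 38
Step 4: Merge G(25) + (J+H)(31) = 56
Step 5: Merge ((I+F)+C)(38) + (G+(J+H))(56) = 94
Read each symbol's code off the tree from the root (left child = 0, right child = 1).

Codes:
  I: 000 (length 3)
  G: 10 (length 2)
  F: 001 (length 3)
  J: 110 (length 3)
  C: 01 (length 2)
  H: 111 (length 3)
Average code length: 237/94 = 2.5213 bits/symbol


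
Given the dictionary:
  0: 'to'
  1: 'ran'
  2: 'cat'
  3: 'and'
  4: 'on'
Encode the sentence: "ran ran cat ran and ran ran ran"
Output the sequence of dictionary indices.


Look up each word in the dictionary:
  'ran' -> 1
  'ran' -> 1
  'cat' -> 2
  'ran' -> 1
  'and' -> 3
  'ran' -> 1
  'ran' -> 1
  'ran' -> 1

Encoded: [1, 1, 2, 1, 3, 1, 1, 1]


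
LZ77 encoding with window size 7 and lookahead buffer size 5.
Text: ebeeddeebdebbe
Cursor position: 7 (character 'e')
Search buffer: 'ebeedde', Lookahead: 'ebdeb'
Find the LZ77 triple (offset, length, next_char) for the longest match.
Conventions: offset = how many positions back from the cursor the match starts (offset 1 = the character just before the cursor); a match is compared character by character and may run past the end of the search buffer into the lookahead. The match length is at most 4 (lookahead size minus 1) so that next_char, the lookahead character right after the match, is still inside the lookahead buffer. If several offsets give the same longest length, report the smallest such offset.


Try each offset into the search buffer:
  offset=1 (pos 6, char 'e'): match length 1
  offset=2 (pos 5, char 'd'): match length 0
  offset=3 (pos 4, char 'd'): match length 0
  offset=4 (pos 3, char 'e'): match length 1
  offset=5 (pos 2, char 'e'): match length 1
  offset=6 (pos 1, char 'b'): match length 0
  offset=7 (pos 0, char 'e'): match length 2
Longest match has length 2 at offset 7.
next_char = character at position 7 + 2 = 9 -> 'd'

Best match: offset=7, length=2 (matching 'eb' starting at position 0)
LZ77 triple: (7, 2, 'd')


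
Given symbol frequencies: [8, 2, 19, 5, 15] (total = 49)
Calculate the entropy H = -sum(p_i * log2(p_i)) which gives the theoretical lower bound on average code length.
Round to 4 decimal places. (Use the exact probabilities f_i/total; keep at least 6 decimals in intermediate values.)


Per-symbol terms -p_i * log2(p_i) with p_i = f_i/49:
  p = 8/49 = 0.163265: log2(p) = -2.614710, -p*log2(p) = 0.426891
  p = 2/49 = 0.040816: log2(p) = -4.614710, -p*log2(p) = 0.188356
  p = 19/49 = 0.387755: log2(p) = -1.366782, -p*log2(p) = 0.529977
  p = 5/49 = 0.102041: log2(p) = -3.292782, -p*log2(p) = 0.335998
  p = 15/49 = 0.306122: log2(p) = -1.707819, -p*log2(p) = 0.522802
H = 0.426891 + 0.188356 + 0.529977 + 0.335998 + 0.522802 = 2.004024

H = 2.004 bits/symbol


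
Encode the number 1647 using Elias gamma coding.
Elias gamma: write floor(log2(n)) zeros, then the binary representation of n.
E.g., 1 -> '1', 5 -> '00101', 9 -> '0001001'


num_bits = floor(log2(1647)) + 1 = 11
leading_zeros = num_bits - 1 = 10
binary(1647) = 11001101111

Elias gamma(1647) = '0000000000' + '11001101111' = 000000000011001101111 (21 bits)


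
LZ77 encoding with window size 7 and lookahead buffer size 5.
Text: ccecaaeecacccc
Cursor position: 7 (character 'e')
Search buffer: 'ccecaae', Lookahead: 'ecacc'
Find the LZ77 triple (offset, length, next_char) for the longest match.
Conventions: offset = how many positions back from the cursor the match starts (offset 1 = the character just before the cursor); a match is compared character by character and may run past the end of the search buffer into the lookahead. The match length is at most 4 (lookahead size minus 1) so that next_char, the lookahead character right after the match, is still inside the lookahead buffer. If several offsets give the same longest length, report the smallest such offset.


Try each offset into the search buffer:
  offset=1 (pos 6, char 'e'): match length 1
  offset=2 (pos 5, char 'a'): match length 0
  offset=3 (pos 4, char 'a'): match length 0
  offset=4 (pos 3, char 'c'): match length 0
  offset=5 (pos 2, char 'e'): match length 3
  offset=6 (pos 1, char 'c'): match length 0
  offset=7 (pos 0, char 'c'): match length 0
Longest match has length 3 at offset 5.
next_char = character at position 7 + 3 = 10 -> 'c'

Best match: offset=5, length=3 (matching 'eca' starting at position 2)
LZ77 triple: (5, 3, 'c')


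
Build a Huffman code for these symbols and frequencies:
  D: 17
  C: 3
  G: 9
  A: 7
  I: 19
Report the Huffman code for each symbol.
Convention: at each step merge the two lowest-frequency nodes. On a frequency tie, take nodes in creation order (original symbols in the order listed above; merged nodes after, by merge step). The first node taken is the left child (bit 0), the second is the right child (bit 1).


Huffman tree construction:
Step 1: Merge C(3) + A(7) = 10
Step 2: Merge G(9) + (C+A)(10) = 19
Step 3: Merge D(17) + I(19) = 36
Step 4: Merge (G+(C+A))(19) + (D+I)(36) = 55
Read each symbol's code off the tree from the root (left child = 0, right child = 1).

Codes:
  D: 10 (length 2)
  C: 010 (length 3)
  G: 00 (length 2)
  A: 011 (length 3)
  I: 11 (length 2)
Average code length: 120/55 = 2.1818 bits/symbol


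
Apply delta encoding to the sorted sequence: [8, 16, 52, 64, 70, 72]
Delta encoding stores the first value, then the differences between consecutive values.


First value: 8
Deltas:
  16 - 8 = 8
  52 - 16 = 36
  64 - 52 = 12
  70 - 64 = 6
  72 - 70 = 2


Delta encoded: [8, 8, 36, 12, 6, 2]


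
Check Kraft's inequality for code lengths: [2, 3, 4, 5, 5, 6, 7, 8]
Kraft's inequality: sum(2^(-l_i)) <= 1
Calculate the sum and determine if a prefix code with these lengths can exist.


Sum = 2^(-2) + 2^(-3) + 2^(-4) + 2^(-5) + 2^(-5) + 2^(-6) + 2^(-7) + 2^(-8)
    = 0.25 + 0.125 + 0.0625 + 0.03125 + 0.03125 + 0.015625 + 0.0078125 + 0.00390625
    = 135/256 = 0.52734375
Since 0.52734375 <= 1, Kraft's inequality IS satisfied.
A prefix code with these lengths CAN exist.

Kraft sum = 0.52734375. Satisfied.


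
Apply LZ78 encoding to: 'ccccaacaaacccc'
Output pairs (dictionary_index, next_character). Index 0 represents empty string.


LZ78 encoding steps:
Dictionary: {0: ''}
Step 1: w='' (idx 0), next='c' -> output (0, 'c'), add 'c' as idx 1
Step 2: w='c' (idx 1), next='c' -> output (1, 'c'), add 'cc' as idx 2
Step 3: w='c' (idx 1), next='a' -> output (1, 'a'), add 'ca' as idx 3
Step 4: w='' (idx 0), next='a' -> output (0, 'a'), add 'a' as idx 4
Step 5: w='ca' (idx 3), next='a' -> output (3, 'a'), add 'caa' as idx 5
Step 6: w='a' (idx 4), next='c' -> output (4, 'c'), add 'ac' as idx 6
Step 7: w='cc' (idx 2), next='c' -> output (2, 'c'), add 'ccc' as idx 7


Encoded: [(0, 'c'), (1, 'c'), (1, 'a'), (0, 'a'), (3, 'a'), (4, 'c'), (2, 'c')]


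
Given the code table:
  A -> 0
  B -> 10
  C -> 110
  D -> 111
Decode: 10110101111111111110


Decoding:
10 -> B
110 -> C
10 -> B
111 -> D
111 -> D
111 -> D
111 -> D
0 -> A


Result: BCBDDDDA


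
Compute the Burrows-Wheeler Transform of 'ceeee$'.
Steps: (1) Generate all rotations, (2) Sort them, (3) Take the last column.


Rotations (sorted):
  0: $ceeee -> last char: e
  1: ceeee$ -> last char: $
  2: e$ceee -> last char: e
  3: ee$cee -> last char: e
  4: eee$ce -> last char: e
  5: eeee$c -> last char: c


BWT = e$eeec


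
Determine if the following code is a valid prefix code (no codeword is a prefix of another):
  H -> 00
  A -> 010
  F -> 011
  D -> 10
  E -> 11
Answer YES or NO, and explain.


Checking each pair (does one codeword prefix another?):
  H='00' vs A='010': no prefix
  H='00' vs F='011': no prefix
  H='00' vs D='10': no prefix
  H='00' vs E='11': no prefix
  A='010' vs H='00': no prefix
  A='010' vs F='011': no prefix
  A='010' vs D='10': no prefix
  A='010' vs E='11': no prefix
  F='011' vs H='00': no prefix
  F='011' vs A='010': no prefix
  F='011' vs D='10': no prefix
  F='011' vs E='11': no prefix
  D='10' vs H='00': no prefix
  D='10' vs A='010': no prefix
  D='10' vs F='011': no prefix
  D='10' vs E='11': no prefix
  E='11' vs H='00': no prefix
  E='11' vs A='010': no prefix
  E='11' vs F='011': no prefix
  E='11' vs D='10': no prefix
No violation found over all pairs.

YES -- this is a valid prefix code. No codeword is a prefix of any other codeword.


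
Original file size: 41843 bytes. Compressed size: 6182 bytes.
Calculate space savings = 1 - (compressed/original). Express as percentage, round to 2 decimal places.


ratio = compressed/original = 6182/41843 = 0.147743
savings = 1 - ratio = 1 - 0.147743 = 0.852257
as a percentage: 0.852257 * 100 = 85.23%

Space savings = 1 - 6182/41843 = 85.23%


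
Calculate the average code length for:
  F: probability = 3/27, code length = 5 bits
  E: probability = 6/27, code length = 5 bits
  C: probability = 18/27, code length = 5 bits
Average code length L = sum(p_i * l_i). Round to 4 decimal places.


Weighted contributions p_i * l_i:
  F: (3/27) * 5 = 15/27
  E: (6/27) * 5 = 30/27
  C: (18/27) * 5 = 90/27
Sum = (15 + 30 + 90)/27 = 135/27

L = 135/27 = 5.0000 bits/symbol


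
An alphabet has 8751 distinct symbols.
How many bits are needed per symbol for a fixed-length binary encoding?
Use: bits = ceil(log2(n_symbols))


log2(8751) = 13.0952
Bracket: 2^13 = 8192 < 8751 <= 2^14 = 16384
So ceil(log2(8751)) = 14

bits = ceil(log2(8751)) = ceil(13.0952) = 14 bits


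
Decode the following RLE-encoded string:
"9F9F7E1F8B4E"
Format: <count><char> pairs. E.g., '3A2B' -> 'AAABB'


Expanding each <count><char> pair:
  9F -> 'FFFFFFFFF'
  9F -> 'FFFFFFFFF'
  7E -> 'EEEEEEE'
  1F -> 'F'
  8B -> 'BBBBBBBB'
  4E -> 'EEEE'

Decoded = FFFFFFFFFFFFFFFFFFEEEEEEEFBBBBBBBBEEEE


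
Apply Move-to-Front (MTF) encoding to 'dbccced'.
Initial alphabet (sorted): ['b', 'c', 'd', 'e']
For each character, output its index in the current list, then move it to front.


MTF encoding:
'd': index 2 in ['b', 'c', 'd', 'e'] -> ['d', 'b', 'c', 'e']
'b': index 1 in ['d', 'b', 'c', 'e'] -> ['b', 'd', 'c', 'e']
'c': index 2 in ['b', 'd', 'c', 'e'] -> ['c', 'b', 'd', 'e']
'c': index 0 in ['c', 'b', 'd', 'e'] -> ['c', 'b', 'd', 'e']
'c': index 0 in ['c', 'b', 'd', 'e'] -> ['c', 'b', 'd', 'e']
'e': index 3 in ['c', 'b', 'd', 'e'] -> ['e', 'c', 'b', 'd']
'd': index 3 in ['e', 'c', 'b', 'd'] -> ['d', 'e', 'c', 'b']


Output: [2, 1, 2, 0, 0, 3, 3]


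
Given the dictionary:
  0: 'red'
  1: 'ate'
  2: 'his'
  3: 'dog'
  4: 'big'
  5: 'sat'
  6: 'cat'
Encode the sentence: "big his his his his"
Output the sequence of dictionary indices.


Look up each word in the dictionary:
  'big' -> 4
  'his' -> 2
  'his' -> 2
  'his' -> 2
  'his' -> 2

Encoded: [4, 2, 2, 2, 2]


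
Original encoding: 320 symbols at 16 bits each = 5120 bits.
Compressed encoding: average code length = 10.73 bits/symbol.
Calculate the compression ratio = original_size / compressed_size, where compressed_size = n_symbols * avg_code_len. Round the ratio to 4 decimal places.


original_size = n_symbols * orig_bits = 320 * 16 = 5120 bits
compressed_size = n_symbols * avg_code_len = 320 * 10.73 = 3433.6 bits
ratio = original_size / compressed_size = 5120 / 3433.6 = 1.4911

Compression ratio = 1.4911


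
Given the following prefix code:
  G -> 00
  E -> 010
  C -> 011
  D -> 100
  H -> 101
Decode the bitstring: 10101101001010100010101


Decoding step by step:
Bits 101 -> H
Bits 011 -> C
Bits 010 -> E
Bits 010 -> E
Bits 101 -> H
Bits 00 -> G
Bits 010 -> E
Bits 101 -> H


Decoded message: HCEEHGEH


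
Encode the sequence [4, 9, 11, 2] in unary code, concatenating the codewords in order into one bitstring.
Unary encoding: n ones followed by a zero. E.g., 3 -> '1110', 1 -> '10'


Encode each number as n ones followed by a terminating 0:
  4 -> 11110 (5 bits)
  9 -> 1111111110 (10 bits)
  11 -> 111111111110 (12 bits)
  2 -> 110 (3 bits)
Total length = 5 + 10 + 12 + 3 = 30 bits.

Unary([4, 9, 11, 2]) = 111101111111110111111111110110 (30 bits)


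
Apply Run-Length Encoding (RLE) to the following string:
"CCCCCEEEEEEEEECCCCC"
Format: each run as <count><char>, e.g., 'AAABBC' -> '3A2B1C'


Scanning runs left to right:
  i=0: run of 'C' x 5 -> '5C'
  i=5: run of 'E' x 9 -> '9E'
  i=14: run of 'C' x 5 -> '5C'

RLE = 5C9E5C


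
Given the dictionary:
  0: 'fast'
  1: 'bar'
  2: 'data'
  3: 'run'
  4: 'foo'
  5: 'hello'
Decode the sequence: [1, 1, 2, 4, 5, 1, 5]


Look up each index in the dictionary:
  1 -> 'bar'
  1 -> 'bar'
  2 -> 'data'
  4 -> 'foo'
  5 -> 'hello'
  1 -> 'bar'
  5 -> 'hello'

Decoded: "bar bar data foo hello bar hello"


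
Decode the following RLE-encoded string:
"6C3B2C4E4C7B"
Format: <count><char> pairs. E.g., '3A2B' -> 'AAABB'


Expanding each <count><char> pair:
  6C -> 'CCCCCC'
  3B -> 'BBB'
  2C -> 'CC'
  4E -> 'EEEE'
  4C -> 'CCCC'
  7B -> 'BBBBBBB'

Decoded = CCCCCCBBBCCEEEECCCCBBBBBBB


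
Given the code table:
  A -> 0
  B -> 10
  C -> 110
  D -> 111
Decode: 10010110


Decoding:
10 -> B
0 -> A
10 -> B
110 -> C


Result: BABC


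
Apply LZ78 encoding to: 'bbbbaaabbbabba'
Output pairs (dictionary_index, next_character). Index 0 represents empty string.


LZ78 encoding steps:
Dictionary: {0: ''}
Step 1: w='' (idx 0), next='b' -> output (0, 'b'), add 'b' as idx 1
Step 2: w='b' (idx 1), next='b' -> output (1, 'b'), add 'bb' as idx 2
Step 3: w='b' (idx 1), next='a' -> output (1, 'a'), add 'ba' as idx 3
Step 4: w='' (idx 0), next='a' -> output (0, 'a'), add 'a' as idx 4
Step 5: w='a' (idx 4), next='b' -> output (4, 'b'), add 'ab' as idx 5
Step 6: w='bb' (idx 2), next='a' -> output (2, 'a'), add 'bba' as idx 6
Step 7: w='bba' (idx 6), end of input -> output (6, '')


Encoded: [(0, 'b'), (1, 'b'), (1, 'a'), (0, 'a'), (4, 'b'), (2, 'a'), (6, '')]


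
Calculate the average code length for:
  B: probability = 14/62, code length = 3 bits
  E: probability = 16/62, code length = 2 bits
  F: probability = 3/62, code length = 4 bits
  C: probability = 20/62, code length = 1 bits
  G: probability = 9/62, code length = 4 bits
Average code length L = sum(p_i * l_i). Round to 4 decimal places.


Weighted contributions p_i * l_i:
  B: (14/62) * 3 = 42/62
  E: (16/62) * 2 = 32/62
  F: (3/62) * 4 = 12/62
  C: (20/62) * 1 = 20/62
  G: (9/62) * 4 = 36/62
Sum = (42 + 32 + 12 + 20 + 36)/62 = 142/62

L = 142/62 = 2.2903 bits/symbol


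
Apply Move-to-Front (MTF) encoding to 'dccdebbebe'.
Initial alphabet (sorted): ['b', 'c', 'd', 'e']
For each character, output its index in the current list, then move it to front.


MTF encoding:
'd': index 2 in ['b', 'c', 'd', 'e'] -> ['d', 'b', 'c', 'e']
'c': index 2 in ['d', 'b', 'c', 'e'] -> ['c', 'd', 'b', 'e']
'c': index 0 in ['c', 'd', 'b', 'e'] -> ['c', 'd', 'b', 'e']
'd': index 1 in ['c', 'd', 'b', 'e'] -> ['d', 'c', 'b', 'e']
'e': index 3 in ['d', 'c', 'b', 'e'] -> ['e', 'd', 'c', 'b']
'b': index 3 in ['e', 'd', 'c', 'b'] -> ['b', 'e', 'd', 'c']
'b': index 0 in ['b', 'e', 'd', 'c'] -> ['b', 'e', 'd', 'c']
'e': index 1 in ['b', 'e', 'd', 'c'] -> ['e', 'b', 'd', 'c']
'b': index 1 in ['e', 'b', 'd', 'c'] -> ['b', 'e', 'd', 'c']
'e': index 1 in ['b', 'e', 'd', 'c'] -> ['e', 'b', 'd', 'c']


Output: [2, 2, 0, 1, 3, 3, 0, 1, 1, 1]


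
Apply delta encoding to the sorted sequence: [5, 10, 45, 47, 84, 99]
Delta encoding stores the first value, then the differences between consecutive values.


First value: 5
Deltas:
  10 - 5 = 5
  45 - 10 = 35
  47 - 45 = 2
  84 - 47 = 37
  99 - 84 = 15


Delta encoded: [5, 5, 35, 2, 37, 15]


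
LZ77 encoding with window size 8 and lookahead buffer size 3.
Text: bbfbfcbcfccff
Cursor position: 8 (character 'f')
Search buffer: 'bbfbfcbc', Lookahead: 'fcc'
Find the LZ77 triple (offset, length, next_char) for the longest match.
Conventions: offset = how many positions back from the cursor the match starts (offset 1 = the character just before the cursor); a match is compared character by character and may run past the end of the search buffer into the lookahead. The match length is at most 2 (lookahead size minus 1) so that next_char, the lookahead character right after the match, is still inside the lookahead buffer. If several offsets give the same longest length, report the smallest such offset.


Try each offset into the search buffer:
  offset=1 (pos 7, char 'c'): match length 0
  offset=2 (pos 6, char 'b'): match length 0
  offset=3 (pos 5, char 'c'): match length 0
  offset=4 (pos 4, char 'f'): match length 2
  offset=5 (pos 3, char 'b'): match length 0
  offset=6 (pos 2, char 'f'): match length 1
  offset=7 (pos 1, char 'b'): match length 0
  offset=8 (pos 0, char 'b'): match length 0
Longest match has length 2 at offset 4.
next_char = character at position 8 + 2 = 10 -> 'c'

Best match: offset=4, length=2 (matching 'fc' starting at position 4)
LZ77 triple: (4, 2, 'c')


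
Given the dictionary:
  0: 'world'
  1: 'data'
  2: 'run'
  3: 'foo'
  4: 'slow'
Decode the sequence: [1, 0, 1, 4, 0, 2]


Look up each index in the dictionary:
  1 -> 'data'
  0 -> 'world'
  1 -> 'data'
  4 -> 'slow'
  0 -> 'world'
  2 -> 'run'

Decoded: "data world data slow world run"


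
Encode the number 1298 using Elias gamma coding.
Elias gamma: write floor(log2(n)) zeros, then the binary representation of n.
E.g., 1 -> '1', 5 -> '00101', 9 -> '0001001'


num_bits = floor(log2(1298)) + 1 = 11
leading_zeros = num_bits - 1 = 10
binary(1298) = 10100010010

Elias gamma(1298) = '0000000000' + '10100010010' = 000000000010100010010 (21 bits)


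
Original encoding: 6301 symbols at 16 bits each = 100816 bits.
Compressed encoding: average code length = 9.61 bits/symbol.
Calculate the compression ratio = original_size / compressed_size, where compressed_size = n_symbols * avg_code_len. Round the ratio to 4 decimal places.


original_size = n_symbols * orig_bits = 6301 * 16 = 100816 bits
compressed_size = n_symbols * avg_code_len = 6301 * 9.61 = 60552.61 bits
ratio = original_size / compressed_size = 100816 / 60552.61 = 1.6649

Compression ratio = 1.6649


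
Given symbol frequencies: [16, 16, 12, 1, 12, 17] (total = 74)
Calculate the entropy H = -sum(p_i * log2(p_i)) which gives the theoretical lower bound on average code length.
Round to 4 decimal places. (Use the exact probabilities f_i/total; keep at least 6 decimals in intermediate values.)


Per-symbol terms -p_i * log2(p_i) with p_i = f_i/74:
  p = 16/74 = 0.216216: log2(p) = -2.209453, -p*log2(p) = 0.477720
  p = 16/74 = 0.216216: log2(p) = -2.209453, -p*log2(p) = 0.477720
  p = 12/74 = 0.162162: log2(p) = -2.624491, -p*log2(p) = 0.425593
  p = 1/74 = 0.013514: log2(p) = -6.209453, -p*log2(p) = 0.083912
  p = 12/74 = 0.162162: log2(p) = -2.624491, -p*log2(p) = 0.425593
  p = 17/74 = 0.229730: log2(p) = -2.121991, -p*log2(p) = 0.487484
H = 0.477720 + 0.477720 + 0.425593 + 0.083912 + 0.425593 + 0.487484 = 2.378022

H = 2.378 bits/symbol


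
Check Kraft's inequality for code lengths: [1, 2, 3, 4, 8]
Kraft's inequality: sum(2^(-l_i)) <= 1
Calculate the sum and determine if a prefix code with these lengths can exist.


Sum = 2^(-1) + 2^(-2) + 2^(-3) + 2^(-4) + 2^(-8)
    = 0.5 + 0.25 + 0.125 + 0.0625 + 0.00390625
    = 241/256 = 0.94140625
Since 0.94140625 <= 1, Kraft's inequality IS satisfied.
A prefix code with these lengths CAN exist.

Kraft sum = 0.94140625. Satisfied.


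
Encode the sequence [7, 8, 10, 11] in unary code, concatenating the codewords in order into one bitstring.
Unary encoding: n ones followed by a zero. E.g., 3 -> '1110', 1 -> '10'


Encode each number as n ones followed by a terminating 0:
  7 -> 11111110 (8 bits)
  8 -> 111111110 (9 bits)
  10 -> 11111111110 (11 bits)
  11 -> 111111111110 (12 bits)
Total length = 8 + 9 + 11 + 12 = 40 bits.

Unary([7, 8, 10, 11]) = 1111111011111111011111111110111111111110 (40 bits)


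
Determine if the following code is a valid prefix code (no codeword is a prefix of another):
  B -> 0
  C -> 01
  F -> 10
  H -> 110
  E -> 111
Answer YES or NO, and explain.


Checking each pair (does one codeword prefix another?):
  B='0' vs C='01': prefix -- VIOLATION

NO -- this is NOT a valid prefix code. B (0) is a prefix of C (01).


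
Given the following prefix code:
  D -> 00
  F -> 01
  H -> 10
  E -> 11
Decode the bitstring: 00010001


Decoding step by step:
Bits 00 -> D
Bits 01 -> F
Bits 00 -> D
Bits 01 -> F


Decoded message: DFDF


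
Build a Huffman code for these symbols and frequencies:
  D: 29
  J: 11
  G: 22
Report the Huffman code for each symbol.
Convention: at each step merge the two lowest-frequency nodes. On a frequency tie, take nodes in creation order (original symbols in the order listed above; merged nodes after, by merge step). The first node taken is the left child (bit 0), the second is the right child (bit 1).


Huffman tree construction:
Step 1: Merge J(11) + G(22) = 33
Step 2: Merge D(29) + (J+G)(33) = 62
Read each symbol's code off the tree from the root (left child = 0, right child = 1).

Codes:
  D: 0 (length 1)
  J: 10 (length 2)
  G: 11 (length 2)
Average code length: 95/62 = 1.5323 bits/symbol


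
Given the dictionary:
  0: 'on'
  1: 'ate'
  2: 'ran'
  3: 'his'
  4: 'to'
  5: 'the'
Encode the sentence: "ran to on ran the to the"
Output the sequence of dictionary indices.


Look up each word in the dictionary:
  'ran' -> 2
  'to' -> 4
  'on' -> 0
  'ran' -> 2
  'the' -> 5
  'to' -> 4
  'the' -> 5

Encoded: [2, 4, 0, 2, 5, 4, 5]


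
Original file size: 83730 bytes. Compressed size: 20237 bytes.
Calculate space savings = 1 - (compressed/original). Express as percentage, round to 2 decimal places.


ratio = compressed/original = 20237/83730 = 0.241694
savings = 1 - ratio = 1 - 0.241694 = 0.758306
as a percentage: 0.758306 * 100 = 75.83%

Space savings = 1 - 20237/83730 = 75.83%


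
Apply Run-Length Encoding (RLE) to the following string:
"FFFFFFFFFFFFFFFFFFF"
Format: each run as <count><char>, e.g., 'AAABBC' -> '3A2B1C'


Scanning runs left to right:
  i=0: run of 'F' x 19 -> '19F'

RLE = 19F


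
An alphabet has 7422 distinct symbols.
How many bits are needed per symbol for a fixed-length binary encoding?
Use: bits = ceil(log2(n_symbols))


log2(7422) = 12.8576
Bracket: 2^12 = 4096 < 7422 <= 2^13 = 8192
So ceil(log2(7422)) = 13

bits = ceil(log2(7422)) = ceil(12.8576) = 13 bits


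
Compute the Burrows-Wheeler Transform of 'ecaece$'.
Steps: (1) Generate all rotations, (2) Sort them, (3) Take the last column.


Rotations (sorted):
  0: $ecaece -> last char: e
  1: aece$ec -> last char: c
  2: caece$e -> last char: e
  3: ce$ecae -> last char: e
  4: e$ecaec -> last char: c
  5: ecaece$ -> last char: $
  6: ece$eca -> last char: a


BWT = eceec$a


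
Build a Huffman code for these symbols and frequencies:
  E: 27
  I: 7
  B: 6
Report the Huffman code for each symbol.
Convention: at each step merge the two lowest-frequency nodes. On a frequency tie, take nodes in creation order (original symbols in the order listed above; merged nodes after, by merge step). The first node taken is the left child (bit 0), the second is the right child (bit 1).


Huffman tree construction:
Step 1: Merge B(6) + I(7) = 13
Step 2: Merge (B+I)(13) + E(27) = 40
Read each symbol's code off the tree from the root (left child = 0, right child = 1).

Codes:
  E: 1 (length 1)
  I: 01 (length 2)
  B: 00 (length 2)
Average code length: 53/40 = 1.3250 bits/symbol


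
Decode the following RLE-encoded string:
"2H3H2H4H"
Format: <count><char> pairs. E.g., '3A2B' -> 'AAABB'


Expanding each <count><char> pair:
  2H -> 'HH'
  3H -> 'HHH'
  2H -> 'HH'
  4H -> 'HHHH'

Decoded = HHHHHHHHHHH


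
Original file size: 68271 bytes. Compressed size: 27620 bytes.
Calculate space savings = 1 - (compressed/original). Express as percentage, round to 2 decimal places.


ratio = compressed/original = 27620/68271 = 0.404564
savings = 1 - ratio = 1 - 0.404564 = 0.595436
as a percentage: 0.595436 * 100 = 59.54%

Space savings = 1 - 27620/68271 = 59.54%


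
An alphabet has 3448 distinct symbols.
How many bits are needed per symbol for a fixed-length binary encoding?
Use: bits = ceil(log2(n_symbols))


log2(3448) = 11.7515
Bracket: 2^11 = 2048 < 3448 <= 2^12 = 4096
So ceil(log2(3448)) = 12

bits = ceil(log2(3448)) = ceil(11.7515) = 12 bits


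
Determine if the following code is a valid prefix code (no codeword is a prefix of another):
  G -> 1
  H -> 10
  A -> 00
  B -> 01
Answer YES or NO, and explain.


Checking each pair (does one codeword prefix another?):
  G='1' vs H='10': prefix -- VIOLATION

NO -- this is NOT a valid prefix code. G (1) is a prefix of H (10).


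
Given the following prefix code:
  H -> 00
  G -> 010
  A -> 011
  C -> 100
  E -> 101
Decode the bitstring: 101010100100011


Decoding step by step:
Bits 101 -> E
Bits 010 -> G
Bits 100 -> C
Bits 100 -> C
Bits 011 -> A


Decoded message: EGCCA


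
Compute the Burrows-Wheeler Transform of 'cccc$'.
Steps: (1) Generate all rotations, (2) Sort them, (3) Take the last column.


Rotations (sorted):
  0: $cccc -> last char: c
  1: c$ccc -> last char: c
  2: cc$cc -> last char: c
  3: ccc$c -> last char: c
  4: cccc$ -> last char: $


BWT = cccc$


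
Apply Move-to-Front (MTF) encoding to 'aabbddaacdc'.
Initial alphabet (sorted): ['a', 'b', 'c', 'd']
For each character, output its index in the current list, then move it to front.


MTF encoding:
'a': index 0 in ['a', 'b', 'c', 'd'] -> ['a', 'b', 'c', 'd']
'a': index 0 in ['a', 'b', 'c', 'd'] -> ['a', 'b', 'c', 'd']
'b': index 1 in ['a', 'b', 'c', 'd'] -> ['b', 'a', 'c', 'd']
'b': index 0 in ['b', 'a', 'c', 'd'] -> ['b', 'a', 'c', 'd']
'd': index 3 in ['b', 'a', 'c', 'd'] -> ['d', 'b', 'a', 'c']
'd': index 0 in ['d', 'b', 'a', 'c'] -> ['d', 'b', 'a', 'c']
'a': index 2 in ['d', 'b', 'a', 'c'] -> ['a', 'd', 'b', 'c']
'a': index 0 in ['a', 'd', 'b', 'c'] -> ['a', 'd', 'b', 'c']
'c': index 3 in ['a', 'd', 'b', 'c'] -> ['c', 'a', 'd', 'b']
'd': index 2 in ['c', 'a', 'd', 'b'] -> ['d', 'c', 'a', 'b']
'c': index 1 in ['d', 'c', 'a', 'b'] -> ['c', 'd', 'a', 'b']


Output: [0, 0, 1, 0, 3, 0, 2, 0, 3, 2, 1]


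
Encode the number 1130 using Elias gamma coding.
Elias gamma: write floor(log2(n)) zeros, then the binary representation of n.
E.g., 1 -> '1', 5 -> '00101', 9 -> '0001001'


num_bits = floor(log2(1130)) + 1 = 11
leading_zeros = num_bits - 1 = 10
binary(1130) = 10001101010

Elias gamma(1130) = '0000000000' + '10001101010' = 000000000010001101010 (21 bits)


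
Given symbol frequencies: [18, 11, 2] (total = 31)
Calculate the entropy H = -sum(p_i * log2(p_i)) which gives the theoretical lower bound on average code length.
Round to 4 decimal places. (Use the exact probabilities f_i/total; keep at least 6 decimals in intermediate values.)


Per-symbol terms -p_i * log2(p_i) with p_i = f_i/31:
  p = 18/31 = 0.580645: log2(p) = -0.784271, -p*log2(p) = 0.455383
  p = 11/31 = 0.354839: log2(p) = -1.494765, -p*log2(p) = 0.530400
  p = 2/31 = 0.064516: log2(p) = -3.954196, -p*log2(p) = 0.255109
H = 0.455383 + 0.530400 + 0.255109 = 1.240892

H = 1.2409 bits/symbol


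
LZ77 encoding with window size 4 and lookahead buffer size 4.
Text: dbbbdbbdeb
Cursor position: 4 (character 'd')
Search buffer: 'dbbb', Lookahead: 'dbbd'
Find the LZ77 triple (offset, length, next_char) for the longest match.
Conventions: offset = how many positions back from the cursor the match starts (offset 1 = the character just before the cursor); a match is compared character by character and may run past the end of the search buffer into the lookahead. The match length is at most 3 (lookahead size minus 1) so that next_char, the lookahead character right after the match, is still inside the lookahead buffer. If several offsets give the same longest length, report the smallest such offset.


Try each offset into the search buffer:
  offset=1 (pos 3, char 'b'): match length 0
  offset=2 (pos 2, char 'b'): match length 0
  offset=3 (pos 1, char 'b'): match length 0
  offset=4 (pos 0, char 'd'): match length 3
Longest match has length 3 at offset 4.
next_char = character at position 4 + 3 = 7 -> 'd'

Best match: offset=4, length=3 (matching 'dbb' starting at position 0)
LZ77 triple: (4, 3, 'd')


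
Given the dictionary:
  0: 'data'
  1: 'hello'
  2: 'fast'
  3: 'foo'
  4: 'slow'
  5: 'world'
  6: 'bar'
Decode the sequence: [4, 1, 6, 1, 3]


Look up each index in the dictionary:
  4 -> 'slow'
  1 -> 'hello'
  6 -> 'bar'
  1 -> 'hello'
  3 -> 'foo'

Decoded: "slow hello bar hello foo"


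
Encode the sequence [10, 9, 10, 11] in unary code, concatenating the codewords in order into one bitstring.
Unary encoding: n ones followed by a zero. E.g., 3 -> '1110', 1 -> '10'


Encode each number as n ones followed by a terminating 0:
  10 -> 11111111110 (11 bits)
  9 -> 1111111110 (10 bits)
  10 -> 11111111110 (11 bits)
  11 -> 111111111110 (12 bits)
Total length = 11 + 10 + 11 + 12 = 44 bits.

Unary([10, 9, 10, 11]) = 11111111110111111111011111111110111111111110 (44 bits)


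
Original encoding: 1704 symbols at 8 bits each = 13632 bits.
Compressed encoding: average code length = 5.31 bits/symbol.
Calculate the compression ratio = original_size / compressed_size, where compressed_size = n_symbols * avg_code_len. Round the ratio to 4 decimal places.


original_size = n_symbols * orig_bits = 1704 * 8 = 13632 bits
compressed_size = n_symbols * avg_code_len = 1704 * 5.31 = 9048.24 bits
ratio = original_size / compressed_size = 13632 / 9048.24 = 1.5066

Compression ratio = 1.5066


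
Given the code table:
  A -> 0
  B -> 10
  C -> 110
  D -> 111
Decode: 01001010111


Decoding:
0 -> A
10 -> B
0 -> A
10 -> B
10 -> B
111 -> D


Result: ABABBD


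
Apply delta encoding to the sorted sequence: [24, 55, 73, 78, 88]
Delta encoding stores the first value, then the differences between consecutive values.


First value: 24
Deltas:
  55 - 24 = 31
  73 - 55 = 18
  78 - 73 = 5
  88 - 78 = 10


Delta encoded: [24, 31, 18, 5, 10]


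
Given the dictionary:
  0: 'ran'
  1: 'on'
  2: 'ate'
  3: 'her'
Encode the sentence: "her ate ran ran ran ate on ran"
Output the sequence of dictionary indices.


Look up each word in the dictionary:
  'her' -> 3
  'ate' -> 2
  'ran' -> 0
  'ran' -> 0
  'ran' -> 0
  'ate' -> 2
  'on' -> 1
  'ran' -> 0

Encoded: [3, 2, 0, 0, 0, 2, 1, 0]


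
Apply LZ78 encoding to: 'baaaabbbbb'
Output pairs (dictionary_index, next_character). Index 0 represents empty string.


LZ78 encoding steps:
Dictionary: {0: ''}
Step 1: w='' (idx 0), next='b' -> output (0, 'b'), add 'b' as idx 1
Step 2: w='' (idx 0), next='a' -> output (0, 'a'), add 'a' as idx 2
Step 3: w='a' (idx 2), next='a' -> output (2, 'a'), add 'aa' as idx 3
Step 4: w='a' (idx 2), next='b' -> output (2, 'b'), add 'ab' as idx 4
Step 5: w='b' (idx 1), next='b' -> output (1, 'b'), add 'bb' as idx 5
Step 6: w='bb' (idx 5), end of input -> output (5, '')


Encoded: [(0, 'b'), (0, 'a'), (2, 'a'), (2, 'b'), (1, 'b'), (5, '')]


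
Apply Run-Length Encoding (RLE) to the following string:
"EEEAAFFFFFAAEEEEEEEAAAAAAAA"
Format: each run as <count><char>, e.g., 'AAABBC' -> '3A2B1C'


Scanning runs left to right:
  i=0: run of 'E' x 3 -> '3E'
  i=3: run of 'A' x 2 -> '2A'
  i=5: run of 'F' x 5 -> '5F'
  i=10: run of 'A' x 2 -> '2A'
  i=12: run of 'E' x 7 -> '7E'
  i=19: run of 'A' x 8 -> '8A'

RLE = 3E2A5F2A7E8A


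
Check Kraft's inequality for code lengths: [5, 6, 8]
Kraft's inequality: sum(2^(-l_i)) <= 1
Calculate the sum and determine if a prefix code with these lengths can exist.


Sum = 2^(-5) + 2^(-6) + 2^(-8)
    = 0.03125 + 0.015625 + 0.00390625
    = 13/256 = 0.05078125
Since 0.05078125 <= 1, Kraft's inequality IS satisfied.
A prefix code with these lengths CAN exist.

Kraft sum = 0.05078125. Satisfied.


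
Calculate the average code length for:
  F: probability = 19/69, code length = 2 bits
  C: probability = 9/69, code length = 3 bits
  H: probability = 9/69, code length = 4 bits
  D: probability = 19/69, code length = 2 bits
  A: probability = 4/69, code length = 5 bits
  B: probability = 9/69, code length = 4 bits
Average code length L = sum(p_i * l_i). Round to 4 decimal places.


Weighted contributions p_i * l_i:
  F: (19/69) * 2 = 38/69
  C: (9/69) * 3 = 27/69
  H: (9/69) * 4 = 36/69
  D: (19/69) * 2 = 38/69
  A: (4/69) * 5 = 20/69
  B: (9/69) * 4 = 36/69
Sum = (38 + 27 + 36 + 38 + 20 + 36)/69 = 195/69

L = 195/69 = 2.8261 bits/symbol


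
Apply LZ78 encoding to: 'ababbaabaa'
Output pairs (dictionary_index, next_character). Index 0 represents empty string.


LZ78 encoding steps:
Dictionary: {0: ''}
Step 1: w='' (idx 0), next='a' -> output (0, 'a'), add 'a' as idx 1
Step 2: w='' (idx 0), next='b' -> output (0, 'b'), add 'b' as idx 2
Step 3: w='a' (idx 1), next='b' -> output (1, 'b'), add 'ab' as idx 3
Step 4: w='b' (idx 2), next='a' -> output (2, 'a'), add 'ba' as idx 4
Step 5: w='ab' (idx 3), next='a' -> output (3, 'a'), add 'aba' as idx 5
Step 6: w='a' (idx 1), end of input -> output (1, '')


Encoded: [(0, 'a'), (0, 'b'), (1, 'b'), (2, 'a'), (3, 'a'), (1, '')]


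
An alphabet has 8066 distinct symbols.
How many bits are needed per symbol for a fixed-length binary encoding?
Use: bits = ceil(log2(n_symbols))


log2(8066) = 12.9776
Bracket: 2^12 = 4096 < 8066 <= 2^13 = 8192
So ceil(log2(8066)) = 13

bits = ceil(log2(8066)) = ceil(12.9776) = 13 bits


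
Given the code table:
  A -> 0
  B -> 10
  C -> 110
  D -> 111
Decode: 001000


Decoding:
0 -> A
0 -> A
10 -> B
0 -> A
0 -> A


Result: AABAA


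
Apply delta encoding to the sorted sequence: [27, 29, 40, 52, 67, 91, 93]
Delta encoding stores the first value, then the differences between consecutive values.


First value: 27
Deltas:
  29 - 27 = 2
  40 - 29 = 11
  52 - 40 = 12
  67 - 52 = 15
  91 - 67 = 24
  93 - 91 = 2


Delta encoded: [27, 2, 11, 12, 15, 24, 2]


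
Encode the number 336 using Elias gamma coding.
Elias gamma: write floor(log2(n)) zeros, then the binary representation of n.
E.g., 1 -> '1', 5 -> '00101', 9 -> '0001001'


num_bits = floor(log2(336)) + 1 = 9
leading_zeros = num_bits - 1 = 8
binary(336) = 101010000

Elias gamma(336) = '00000000' + '101010000' = 00000000101010000 (17 bits)


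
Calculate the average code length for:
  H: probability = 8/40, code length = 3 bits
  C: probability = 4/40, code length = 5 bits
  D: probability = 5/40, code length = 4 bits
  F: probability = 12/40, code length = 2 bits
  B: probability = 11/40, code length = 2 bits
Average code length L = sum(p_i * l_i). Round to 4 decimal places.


Weighted contributions p_i * l_i:
  H: (8/40) * 3 = 24/40
  C: (4/40) * 5 = 20/40
  D: (5/40) * 4 = 20/40
  F: (12/40) * 2 = 24/40
  B: (11/40) * 2 = 22/40
Sum = (24 + 20 + 20 + 24 + 22)/40 = 110/40

L = 110/40 = 2.7500 bits/symbol


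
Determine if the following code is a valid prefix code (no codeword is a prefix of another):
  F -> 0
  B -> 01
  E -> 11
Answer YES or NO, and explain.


Checking each pair (does one codeword prefix another?):
  F='0' vs B='01': prefix -- VIOLATION

NO -- this is NOT a valid prefix code. F (0) is a prefix of B (01).
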